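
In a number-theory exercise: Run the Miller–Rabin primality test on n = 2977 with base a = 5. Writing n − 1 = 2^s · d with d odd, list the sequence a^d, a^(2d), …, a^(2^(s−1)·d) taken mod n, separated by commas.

n − 1 = 2976 = 2^5 · 93, so s = 5 and d = 93.
x_0 = 5^93 mod 2977 = 187.
x_1 = 187^2 mod 2977 = 2222.
x_2 = 2222^2 mod 2977 = 1418.
x_3 = 1418^2 mod 2977 = 1249.
x_4 = 1249^2 mod 2977 = 53.

187, 2222, 1418, 1249, 53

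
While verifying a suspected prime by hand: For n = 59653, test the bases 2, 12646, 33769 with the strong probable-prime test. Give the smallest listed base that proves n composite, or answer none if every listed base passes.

n − 1 = 59652 = 2^2 · 14913, so s = 2 and d = 14913.
Base 2: x_0 = 2^14913 mod 59653 = 35923. x_0 is neither 1 nor 59652, so continue squaring. x_1 = 35923^2 mod 59653 = 48233. Reached i = s−1 = 1 without hitting −1: 2 is a Miller–Rabin witness and 59653 is composite.
Base 12646: x_0 = 12646^14913 mod 59653 = 53990. x_0 is neither 1 nor 59652, so continue squaring. x_1 = 53990^2 mod 59653 = 35908. Reached i = s−1 = 1 without hitting −1: 12646 is a Miller–Rabin witness and 59653 is composite.
Base 33769: x_0 = 33769^14913 mod 59653 = 5532. x_0 is neither 1 nor 59652, so continue squaring. x_1 = 5532^2 mod 59653 = 1035. Reached i = s−1 = 1 without hitting −1: 33769 is a Miller–Rabin witness and 59653 is composite.
The smallest witness among the given bases is 2.

2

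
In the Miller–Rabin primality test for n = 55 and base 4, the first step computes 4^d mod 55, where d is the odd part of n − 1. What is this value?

49

n − 1 = 54 = 2^1 · 27, so s = 1 and d = 27.
4^27 mod 55 = 49.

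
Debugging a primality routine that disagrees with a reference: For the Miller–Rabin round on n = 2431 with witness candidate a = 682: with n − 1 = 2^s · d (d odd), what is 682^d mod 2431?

1386

n − 1 = 2430 = 2^1 · 1215, so s = 1 and d = 1215.
Repeated squaring mod 2431: 682^1 ≡ 682, 682^2 ≡ 803, 682^4 ≡ 594, 682^8 ≡ 341, 682^16 ≡ 2024, 682^32 ≡ 341, 682^64 ≡ 2024, 682^128 ≡ 341, 682^256 ≡ 2024, 682^512 ≡ 341, 682^1024 ≡ 2024.
1215 = 1024 + 128 + 32 + 16 + 8 + 4 + 2 + 1, so 682^1215 ≡ 2024·341·341·2024·341·594·803·682 ≡ 1386 (mod 2431).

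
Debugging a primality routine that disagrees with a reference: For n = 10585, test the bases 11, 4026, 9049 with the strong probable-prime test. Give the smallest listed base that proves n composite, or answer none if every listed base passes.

n − 1 = 10584 = 2^3 · 1323, so s = 3 and d = 1323.
Base 11: x_0 = 11^1323 mod 10585 = 7436. x_0 is neither 1 nor 10584, so continue squaring. x_1 = 7436^2 mod 10585 = 8641. x_2 = 8641^2 mod 10585 = 291. Reached i = s−1 = 2 without hitting −1: 11 is a Miller–Rabin witness and 10585 is composite.
Base 4026: x_0 = 4026^1323 mod 10585 = 1596. x_0 is neither 1 nor 10584, so continue squaring. x_1 = 1596^2 mod 10585 = 6816. x_2 = 6816^2 mod 10585 = 291. Reached i = s−1 = 2 without hitting −1: 4026 is a Miller–Rabin witness and 10585 is composite.
Base 9049: x_0 = 9049^1323 mod 10585 = 1944. x_0 is neither 1 nor 10584, so continue squaring. x_1 = 1944^2 mod 10585 = 291. x_2 = 291^2 mod 10585 = 1. x_2 = 1 but x_1 ≠ ±1, a nontrivial square root of 1 — 9049 is a witness and 10585 is composite.
The smallest witness among the given bases is 11.

11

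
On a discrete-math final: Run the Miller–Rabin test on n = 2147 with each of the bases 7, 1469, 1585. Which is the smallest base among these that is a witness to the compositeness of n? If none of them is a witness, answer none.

n − 1 = 2146 = 2^1 · 1073, so s = 1 and d = 1073.
Base 7: x_0 = 7^1073 mod 2147 = 1759. x_0 ∉ {1, 2146} and s = 1, so 7 is a Miller–Rabin witness and 2147 is composite.
Base 1469: x_0 = 1469^1073 mod 2147 = 226. x_0 ∉ {1, 2146} and s = 1, so 1469 is a Miller–Rabin witness and 2147 is composite.
Base 1585: x_0 = 1585^1073 mod 2147 = 544. x_0 ∉ {1, 2146} and s = 1, so 1585 is a Miller–Rabin witness and 2147 is composite.
The smallest witness among the given bases is 7.

7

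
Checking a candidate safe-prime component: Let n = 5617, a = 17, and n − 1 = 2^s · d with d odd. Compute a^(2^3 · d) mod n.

2722

n − 1 = 5616 = 2^4 · 351, so s = 4 and d = 351.
Repeated squaring mod 5617: 17^1 ≡ 17, 17^2 ≡ 289, 17^4 ≡ 4883, 17^8 ≡ 5141, 17^16 ≡ 1896, 17^32 ≡ 5553, 17^64 ≡ 4096, 17^128 ≡ 4854, 17^256 ≡ 3618.
351 = 256 + 64 + 16 + 8 + 4 + 2 + 1, so 17^351 ≡ 3618·4096·1896·5141·4883·289·17 ≡ 276 (mod 5617).
x_0 = 276.
x_1 = 276^2 mod 5617 = 3155.
x_2 = 3155^2 mod 5617 = 701.
x_3 = 701^2 mod 5617 = 2722.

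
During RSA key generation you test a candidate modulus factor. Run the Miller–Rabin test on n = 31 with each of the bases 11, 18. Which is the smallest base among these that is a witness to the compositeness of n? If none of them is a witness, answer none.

none

n − 1 = 30 = 2^1 · 15, so s = 1 and d = 15.
Base 11: x_0 = 11^15 mod 31 = 30. x_0 = 30 ≡ −1, so 11 is not a witness.
Base 18: x_0 = 18^15 mod 31 = 1. x_0 = 1, so 18 is not a witness.
No listed base is a witness for 31.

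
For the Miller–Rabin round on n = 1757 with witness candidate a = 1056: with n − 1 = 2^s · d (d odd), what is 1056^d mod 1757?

n − 1 = 1756 = 2^2 · 439, so s = 2 and d = 439.
1056^439 mod 1757 = 951.

951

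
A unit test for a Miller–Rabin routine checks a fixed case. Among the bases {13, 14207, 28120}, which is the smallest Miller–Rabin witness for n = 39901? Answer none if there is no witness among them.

none

n − 1 = 39900 = 2^2 · 9975, so s = 2 and d = 9975.
Base 13: x_0 = 13^9975 mod 39901 = 1. x_0 = 1, so 13 is not a witness.
Base 14207: x_0 = 14207^9975 mod 39901 = 4118. x_0 is neither 1 nor 39900, so continue squaring. x_1 = 4118^2 mod 39901 = 39900. x_1 ≡ −1, so 14207 is not a witness.
Base 28120: x_0 = 28120^9975 mod 39901 = 1. x_0 = 1, so 28120 is not a witness.
No listed base is a witness for 39901.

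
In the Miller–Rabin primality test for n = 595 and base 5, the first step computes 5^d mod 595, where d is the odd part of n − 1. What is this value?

335

n − 1 = 594 = 2^1 · 297, so s = 1 and d = 297.
5^297 mod 595 = 335.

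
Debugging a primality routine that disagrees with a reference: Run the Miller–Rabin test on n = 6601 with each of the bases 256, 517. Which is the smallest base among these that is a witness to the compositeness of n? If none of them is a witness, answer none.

none

n − 1 = 6600 = 2^3 · 825, so s = 3 and d = 825.
Base 256: x_0 = 256^825 mod 6601 = 1. x_0 = 1, so 256 is not a witness.
Base 517: x_0 = 517^825 mod 6601 = 6600. x_0 = 6600 ≡ −1, so 517 is not a witness.
No listed base is a witness for 6601.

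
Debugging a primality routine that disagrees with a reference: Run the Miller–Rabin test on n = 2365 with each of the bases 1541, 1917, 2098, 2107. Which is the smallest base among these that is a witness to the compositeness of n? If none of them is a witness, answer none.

1917

n − 1 = 2364 = 2^2 · 591, so s = 2 and d = 591.
Base 1541: x_0 = 1541^591 mod 2365 = 1. x_0 = 1, so 1541 is not a witness.
Base 1917: x_0 = 1917^591 mod 2365 = 1048. x_0 is neither 1 nor 2364, so continue squaring. x_1 = 1048^2 mod 2365 = 944. Reached i = s−1 = 1 without hitting −1: 1917 is a Miller–Rabin witness and 2365 is composite.
Base 2098: x_0 = 2098^591 mod 2365 = 217. x_0 is neither 1 nor 2364, so continue squaring. x_1 = 217^2 mod 2365 = 2154. Reached i = s−1 = 1 without hitting −1: 2098 is a Miller–Rabin witness and 2365 is composite.
Base 2107: x_0 = 2107^591 mod 2365 = 688. x_0 is neither 1 nor 2364, so continue squaring. x_1 = 688^2 mod 2365 = 344. Reached i = s−1 = 1 without hitting −1: 2107 is a Miller–Rabin witness and 2365 is composite.
The smallest witness among the given bases is 1917.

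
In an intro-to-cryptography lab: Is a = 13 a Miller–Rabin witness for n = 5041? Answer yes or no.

yes

n − 1 = 5040 = 2^4 · 315, so s = 4 and d = 315.
By repeated squaring, 13^315 ≡ 638 (mod 5041).
x_0 = 13^315 mod 5041 = 638.
x_0 is neither 1 nor 5040, so continue squaring.
x_1 = 638^2 mod 5041 = 3764.
x_2 = 3764^2 mod 5041 = 2486.
x_3 = 2486^2 mod 5041 = 4971.
Reached i = s−1 = 3 without hitting −1: 13 is a Miller–Rabin witness and 5041 is composite.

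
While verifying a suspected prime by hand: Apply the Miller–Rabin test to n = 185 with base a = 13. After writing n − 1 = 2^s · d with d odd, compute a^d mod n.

n − 1 = 184 = 2^3 · 23, so s = 3 and d = 23.
Repeated squaring mod 185: 13^1 ≡ 13, 13^2 ≡ 169, 13^4 ≡ 71, 13^8 ≡ 46, 13^16 ≡ 81.
23 = 16 + 4 + 2 + 1, so 13^23 ≡ 81·71·169·13 ≡ 2 (mod 185).

2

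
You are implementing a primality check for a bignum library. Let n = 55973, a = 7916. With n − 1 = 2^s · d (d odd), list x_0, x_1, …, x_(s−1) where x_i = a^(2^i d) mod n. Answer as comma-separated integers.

26145, 18749

n − 1 = 55972 = 2^2 · 13993, so s = 2 and d = 13993.
x_0 = 7916^13993 mod 55973 = 26145.
x_1 = 26145^2 mod 55973 = 18749.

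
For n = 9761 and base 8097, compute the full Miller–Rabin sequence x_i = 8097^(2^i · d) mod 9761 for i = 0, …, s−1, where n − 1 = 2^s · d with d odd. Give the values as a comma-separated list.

1829, 6979, 8812, 2589, 6875

n − 1 = 9760 = 2^5 · 305, so s = 5 and d = 305.
x_0 = 8097^305 mod 9761 = 1829.
x_1 = 1829^2 mod 9761 = 6979.
x_2 = 6979^2 mod 9761 = 8812.
x_3 = 8812^2 mod 9761 = 2589.
x_4 = 2589^2 mod 9761 = 6875.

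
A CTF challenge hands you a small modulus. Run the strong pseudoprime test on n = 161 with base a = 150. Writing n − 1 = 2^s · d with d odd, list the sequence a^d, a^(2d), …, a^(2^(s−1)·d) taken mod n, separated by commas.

110, 25, 142, 39, 72

n − 1 = 160 = 2^5 · 5, so s = 5 and d = 5.
x_0 = 150^5 mod 161 = 110.
x_1 = 110^2 mod 161 = 25.
x_2 = 25^2 mod 161 = 142.
x_3 = 142^2 mod 161 = 39.
x_4 = 39^2 mod 161 = 72.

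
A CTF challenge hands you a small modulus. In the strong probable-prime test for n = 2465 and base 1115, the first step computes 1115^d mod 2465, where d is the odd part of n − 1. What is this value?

n − 1 = 2464 = 2^5 · 77, so s = 5 and d = 77.
By repeated squaring, 1115^77 ≡ 2000 (mod 2465).

2000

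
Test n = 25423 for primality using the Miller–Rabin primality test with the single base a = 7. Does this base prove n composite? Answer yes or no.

no

n − 1 = 25422 = 2^1 · 12711, so s = 1 and d = 12711.
Repeated squaring mod 25423: 7^1 ≡ 7, 7^2 ≡ 49, 7^4 ≡ 2401, 7^8 ≡ 19203, 7^16 ≡ 20017, 7^32 ≡ 13809, 7^64 ≡ 15981, 7^128 ≡ 18326, 7^256 ≡ 4446, 7^512 ≡ 13245, 7^1024 ≡ 11325, 7^2048 ≡ 22013, 7^4096 ≡ 9789, 7^8192 ≡ 5234.
12711 = 8192 + 4096 + 256 + 128 + 32 + 4 + 2 + 1, so 7^12711 ≡ 5234·9789·4446·18326·13809·2401·49·7 ≡ 1 (mod 25423).
x_0 = 7^12711 mod 25423 = 1.
x_0 = 1, so 7 is not a witness.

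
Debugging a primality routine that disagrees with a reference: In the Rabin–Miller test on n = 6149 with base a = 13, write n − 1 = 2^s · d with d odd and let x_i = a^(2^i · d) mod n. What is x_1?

3822

n − 1 = 6148 = 2^2 · 1537, so s = 2 and d = 1537.
Repeated squaring mod 6149: 13^1 ≡ 13, 13^2 ≡ 169, 13^4 ≡ 3965, 13^8 ≡ 4381, 13^16 ≡ 2132, 13^32 ≡ 1313, 13^64 ≡ 2249, 13^128 ≡ 3523, 13^256 ≡ 2847, 13^512 ≡ 1027, 13^1024 ≡ 3250.
1537 = 1024 + 512 + 1, so 13^1537 ≡ 3250·1027·13 ≡ 3406 (mod 6149).
x_0 = 3406.
x_1 = 3406^2 mod 6149 = 3822.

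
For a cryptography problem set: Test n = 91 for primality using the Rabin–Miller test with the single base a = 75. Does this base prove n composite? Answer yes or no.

n − 1 = 90 = 2^1 · 45, so s = 1 and d = 45.
x_0 = 75^45 mod 91 = 90.
x_0 = 90 ≡ −1, so 75 is not a witness.

no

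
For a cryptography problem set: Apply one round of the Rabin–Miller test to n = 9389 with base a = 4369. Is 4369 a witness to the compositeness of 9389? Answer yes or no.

yes

n − 1 = 9388 = 2^2 · 2347, so s = 2 and d = 2347.
x_0 = 4369^2347 mod 9389 = 4104.
x_0 is neither 1 nor 9388, so continue squaring.
x_1 = 4104^2 mod 9389 = 8339.
Reached i = s−1 = 1 without hitting −1: 4369 is a Miller–Rabin witness and 9389 is composite.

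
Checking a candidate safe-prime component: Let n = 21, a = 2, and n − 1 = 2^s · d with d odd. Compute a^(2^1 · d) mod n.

n − 1 = 20 = 2^2 · 5, so s = 2 and d = 5.
Repeated squaring mod 21: 2^1 ≡ 2, 2^2 ≡ 4, 2^4 ≡ 16.
5 = 4 + 1, so 2^5 ≡ 16·2 ≡ 11 (mod 21).
x_0 = 11.
x_1 = 11^2 mod 21 = 16.

16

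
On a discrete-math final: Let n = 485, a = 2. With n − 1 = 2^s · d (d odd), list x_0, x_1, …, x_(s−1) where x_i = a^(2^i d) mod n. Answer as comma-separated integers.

n − 1 = 484 = 2^2 · 121, so s = 2 and d = 121.
x_0 = 2^121 mod 485 = 192.
x_1 = 192^2 mod 485 = 4.

192, 4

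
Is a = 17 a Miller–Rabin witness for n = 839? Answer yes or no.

n − 1 = 838 = 2^1 · 419, so s = 1 and d = 419.
x_0 = 17^419 mod 839 = 838.
x_0 = 838 ≡ −1, so 17 is not a witness.

no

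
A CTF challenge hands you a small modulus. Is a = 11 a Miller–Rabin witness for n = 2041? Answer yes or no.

yes

n − 1 = 2040 = 2^3 · 255, so s = 3 and d = 255.
Repeated squaring mod 2041: 11^1 ≡ 11, 11^2 ≡ 121, 11^4 ≡ 354, 11^8 ≡ 815, 11^16 ≡ 900, 11^32 ≡ 1764, 11^64 ≡ 1212, 11^128 ≡ 1465.
255 = 128 + 64 + 32 + 16 + 8 + 4 + 2 + 1, so 11^255 ≡ 1465·1212·1764·900·815·354·121·11 ≡ 1773 (mod 2041).
x_0 = 11^255 mod 2041 = 1773.
x_0 is neither 1 nor 2040, so continue squaring.
x_1 = 1773^2 mod 2041 = 389.
x_2 = 389^2 mod 2041 = 287.
Reached i = s−1 = 2 without hitting −1: 11 is a Miller–Rabin witness and 2041 is composite.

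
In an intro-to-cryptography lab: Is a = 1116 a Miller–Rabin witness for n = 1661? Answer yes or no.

n − 1 = 1660 = 2^2 · 415, so s = 2 and d = 415.
x_0 = 1116^415 mod 1661 = 1.
x_0 = 1, so 1116 is not a witness.

no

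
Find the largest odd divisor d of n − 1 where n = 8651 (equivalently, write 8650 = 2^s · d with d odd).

4325

Halving: 8650 → 4325; 4325 is odd.
So 8650 = 2^1 · 4325.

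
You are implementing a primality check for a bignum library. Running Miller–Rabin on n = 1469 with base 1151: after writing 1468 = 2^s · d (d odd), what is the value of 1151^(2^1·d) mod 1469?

n − 1 = 1468 = 2^2 · 367, so s = 2 and d = 367.
Repeated squaring mod 1469: 1151^1 ≡ 1151, 1151^2 ≡ 1232, 1151^4 ≡ 347, 1151^8 ≡ 1420, 1151^16 ≡ 932, 1151^32 ≡ 445, 1151^64 ≡ 1179, 1151^128 ≡ 367, 1151^256 ≡ 1010.
367 = 256 + 64 + 32 + 8 + 4 + 2 + 1, so 1151^367 ≡ 1010·1179·445·1420·347·1232·1151 ≡ 188 (mod 1469).
x_0 = 188.
x_1 = 188^2 mod 1469 = 88.

88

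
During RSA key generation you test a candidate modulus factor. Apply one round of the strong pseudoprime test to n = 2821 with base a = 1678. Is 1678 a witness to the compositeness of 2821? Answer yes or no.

n − 1 = 2820 = 2^2 · 705, so s = 2 and d = 705.
x_0 = 1678^705 mod 2821 = 1210.
x_0 is neither 1 nor 2820, so continue squaring.
x_1 = 1210^2 mod 2821 = 1.
x_1 = 1 but x_0 ≠ ±1, a nontrivial square root of 1 — 1678 is a witness and 2821 is composite.

yes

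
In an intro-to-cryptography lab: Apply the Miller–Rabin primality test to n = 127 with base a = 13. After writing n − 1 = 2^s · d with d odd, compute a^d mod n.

1

n − 1 = 126 = 2^1 · 63, so s = 1 and d = 63.
13^63 mod 127 = 1.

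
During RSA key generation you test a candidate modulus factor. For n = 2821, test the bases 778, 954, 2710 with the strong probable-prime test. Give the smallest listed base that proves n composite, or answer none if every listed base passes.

778

n − 1 = 2820 = 2^2 · 705, so s = 2 and d = 705.
Base 778: x_0 = 778^705 mod 2821 = 1828. x_0 is neither 1 nor 2820, so continue squaring. x_1 = 1828^2 mod 2821 = 1520. Reached i = s−1 = 1 without hitting −1: 778 is a Miller–Rabin witness and 2821 is composite.
Base 954: x_0 = 954^705 mod 2821 = 2696. x_0 is neither 1 nor 2820, so continue squaring. x_1 = 2696^2 mod 2821 = 1520. Reached i = s−1 = 1 without hitting −1: 954 is a Miller–Rabin witness and 2821 is composite.
Base 2710: x_0 = 2710^705 mod 2821 = 2696. x_0 is neither 1 nor 2820, so continue squaring. x_1 = 2696^2 mod 2821 = 1520. Reached i = s−1 = 1 without hitting −1: 2710 is a Miller–Rabin witness and 2821 is composite.
The smallest witness among the given bases is 778.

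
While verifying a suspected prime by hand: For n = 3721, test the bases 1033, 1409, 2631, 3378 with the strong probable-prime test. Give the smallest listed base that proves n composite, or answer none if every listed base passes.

n − 1 = 3720 = 2^3 · 465, so s = 3 and d = 465.
Base 1033: x_0 = 1033^465 mod 3721 = 1. x_0 = 1, so 1033 is not a witness.
Base 1409: x_0 = 1409^465 mod 3721 = 1292. x_0 is neither 1 nor 3720, so continue squaring. x_1 = 1292^2 mod 3721 = 2256. x_2 = 2256^2 mod 3721 = 2929. Reached i = s−1 = 2 without hitting −1: 1409 is a Miller–Rabin witness and 3721 is composite.
Base 2631: x_0 = 2631^465 mod 3721 = 743. x_0 is neither 1 nor 3720, so continue squaring. x_1 = 743^2 mod 3721 = 1341. x_2 = 1341^2 mod 3721 = 1038. Reached i = s−1 = 2 without hitting −1: 2631 is a Miller–Rabin witness and 3721 is composite.
Base 3378: x_0 = 3378^465 mod 3721 = 416. x_0 is neither 1 nor 3720, so continue squaring. x_1 = 416^2 mod 3721 = 1890. x_2 = 1890^2 mod 3721 = 3661. Reached i = s−1 = 2 without hitting −1: 3378 is a Miller–Rabin witness and 3721 is composite.
The smallest witness among the given bases is 1409.

1409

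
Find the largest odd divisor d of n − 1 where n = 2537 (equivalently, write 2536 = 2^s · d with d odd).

317

Halving: 2536 → 1268 → 634 → 317; 317 is odd.
So 2536 = 2^3 · 317.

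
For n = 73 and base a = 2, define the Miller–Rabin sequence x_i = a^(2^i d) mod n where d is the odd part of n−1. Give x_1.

n − 1 = 72 = 2^3 · 9, so s = 3 and d = 9.
Repeated squaring mod 73: 2^1 ≡ 2, 2^2 ≡ 4, 2^4 ≡ 16, 2^8 ≡ 37.
9 = 8 + 1, so 2^9 ≡ 37·2 ≡ 1 (mod 73).
x_0 = 1.
x_1 = 1^2 mod 73 = 1.

1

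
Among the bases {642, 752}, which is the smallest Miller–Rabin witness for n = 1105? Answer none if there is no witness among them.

none

n − 1 = 1104 = 2^4 · 69, so s = 4 and d = 69.
Base 642: x_0 = 642^69 mod 1105 = 642. x_0 is neither 1 nor 1104, so continue squaring. x_1 = 642^2 mod 1105 = 1104. x_1 ≡ −1, so 642 is not a witness.
Base 752: x_0 = 752^69 mod 1105 = 242. x_0 is neither 1 nor 1104, so continue squaring. x_1 = 242^2 mod 1105 = 1104. x_1 ≡ −1, so 752 is not a witness.
No listed base is a witness for 1105.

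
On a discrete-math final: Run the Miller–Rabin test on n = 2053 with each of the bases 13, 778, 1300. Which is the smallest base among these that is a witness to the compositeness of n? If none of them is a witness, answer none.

none

n − 1 = 2052 = 2^2 · 513, so s = 2 and d = 513.
Base 13: x_0 = 13^513 mod 2053 = 1. x_0 = 1, so 13 is not a witness.
Base 778: x_0 = 778^513 mod 2053 = 2052. x_0 = 2052 ≡ −1, so 778 is not a witness.
Base 1300: x_0 = 1300^513 mod 2053 = 1. x_0 = 1, so 1300 is not a witness.
No listed base is a witness for 2053.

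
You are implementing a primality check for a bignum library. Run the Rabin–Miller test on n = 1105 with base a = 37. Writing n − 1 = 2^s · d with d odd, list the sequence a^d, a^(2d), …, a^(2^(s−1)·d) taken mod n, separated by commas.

957, 909, 846, 781

n − 1 = 1104 = 2^4 · 69, so s = 4 and d = 69.
x_0 = 37^69 mod 1105 = 957.
x_1 = 957^2 mod 1105 = 909.
x_2 = 909^2 mod 1105 = 846.
x_3 = 846^2 mod 1105 = 781.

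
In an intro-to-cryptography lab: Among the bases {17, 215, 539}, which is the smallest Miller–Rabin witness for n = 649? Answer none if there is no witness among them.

n − 1 = 648 = 2^3 · 81, so s = 3 and d = 81.
Base 17: x_0 = 17^81 mod 649 = 534. x_0 is neither 1 nor 648, so continue squaring. x_1 = 534^2 mod 649 = 245. x_2 = 245^2 mod 649 = 317. Reached i = s−1 = 2 without hitting −1: 17 is a Miller–Rabin witness and 649 is composite.
Base 215: x_0 = 215^81 mod 649 = 457. x_0 is neither 1 nor 648, so continue squaring. x_1 = 457^2 mod 649 = 520. x_2 = 520^2 mod 649 = 416. Reached i = s−1 = 2 without hitting −1: 215 is a Miller–Rabin witness and 649 is composite.
Base 539: x_0 = 539^81 mod 649 = 396. x_0 is neither 1 nor 648, so continue squaring. x_1 = 396^2 mod 649 = 407. x_2 = 407^2 mod 649 = 154. Reached i = s−1 = 2 without hitting −1: 539 is a Miller–Rabin witness and 649 is composite.
The smallest witness among the given bases is 17.

17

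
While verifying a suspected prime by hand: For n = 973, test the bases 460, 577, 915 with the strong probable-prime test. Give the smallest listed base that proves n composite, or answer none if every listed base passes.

577

n − 1 = 972 = 2^2 · 243, so s = 2 and d = 243.
Base 460: x_0 = 460^243 mod 973 = 972. x_0 = 972 ≡ −1, so 460 is not a witness.
Base 577: x_0 = 577^243 mod 973 = 916. x_0 is neither 1 nor 972, so continue squaring. x_1 = 916^2 mod 973 = 330. Reached i = s−1 = 1 without hitting −1: 577 is a Miller–Rabin witness and 973 is composite.
Base 915: x_0 = 915^243 mod 973 = 34. x_0 is neither 1 nor 972, so continue squaring. x_1 = 34^2 mod 973 = 183. Reached i = s−1 = 1 without hitting −1: 915 is a Miller–Rabin witness and 973 is composite.
The smallest witness among the given bases is 577.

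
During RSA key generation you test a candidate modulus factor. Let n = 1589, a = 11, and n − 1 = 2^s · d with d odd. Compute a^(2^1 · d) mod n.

n − 1 = 1588 = 2^2 · 397, so s = 2 and d = 397.
x_0 = 11^397 mod 1589 = 1348.
x_1 = 1348^2 mod 1589 = 877.

877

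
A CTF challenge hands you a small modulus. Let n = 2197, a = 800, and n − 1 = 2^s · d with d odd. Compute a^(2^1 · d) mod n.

311

n − 1 = 2196 = 2^2 · 549, so s = 2 and d = 549.
By repeated squaring, 800^549 ≡ 1217 (mod 2197).
x_0 = 1217.
x_1 = 1217^2 mod 2197 = 311.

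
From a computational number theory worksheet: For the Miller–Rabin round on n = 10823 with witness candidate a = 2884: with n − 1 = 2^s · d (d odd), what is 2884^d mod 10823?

n − 1 = 10822 = 2^1 · 5411, so s = 1 and d = 5411.
2884^5411 mod 10823 = 866.

866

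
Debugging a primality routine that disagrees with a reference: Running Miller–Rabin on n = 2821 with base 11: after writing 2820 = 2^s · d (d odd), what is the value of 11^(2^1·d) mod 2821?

n − 1 = 2820 = 2^2 · 705, so s = 2 and d = 705.
x_0 = 11^705 mod 2821 = 1828.
x_1 = 1828^2 mod 2821 = 1520.

1520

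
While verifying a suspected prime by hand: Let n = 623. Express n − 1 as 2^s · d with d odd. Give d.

311

Halving: 622 → 311; 311 is odd.
So 622 = 2^1 · 311.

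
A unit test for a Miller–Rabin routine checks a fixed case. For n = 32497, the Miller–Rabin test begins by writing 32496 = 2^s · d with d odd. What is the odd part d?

Halving: 32496 → 16248 → 8124 → 4062 → 2031; 2031 is odd.
So 32496 = 2^4 · 2031.

2031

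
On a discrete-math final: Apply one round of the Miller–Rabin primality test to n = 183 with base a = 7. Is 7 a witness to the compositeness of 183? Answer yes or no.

yes

n − 1 = 182 = 2^1 · 91, so s = 1 and d = 91.
x_0 = 7^91 mod 183 = 115.
x_0 ∉ {1, 182} and s = 1, so 7 is a Miller–Rabin witness and 183 is composite.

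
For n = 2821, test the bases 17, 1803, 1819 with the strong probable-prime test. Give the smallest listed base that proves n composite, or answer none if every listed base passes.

none

n − 1 = 2820 = 2^2 · 705, so s = 2 and d = 705.
Base 17: x_0 = 17^705 mod 2821 = 2820. x_0 = 2820 ≡ −1, so 17 is not a witness.
Base 1803: x_0 = 1803^705 mod 2821 = 1. x_0 = 1, so 1803 is not a witness.
Base 1819: x_0 = 1819^705 mod 2821 = 2820. x_0 = 2820 ≡ −1, so 1819 is not a witness.
No listed base is a witness for 2821.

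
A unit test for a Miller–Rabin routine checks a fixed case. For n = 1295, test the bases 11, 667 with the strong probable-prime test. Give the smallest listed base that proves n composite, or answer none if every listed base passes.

n − 1 = 1294 = 2^1 · 647, so s = 1 and d = 647.
Base 11: x_0 = 11^647 mod 1295 = 471. x_0 ∉ {1, 1294} and s = 1, so 11 is a Miller–Rabin witness and 1295 is composite.
Base 667: x_0 = 667^647 mod 1295 = 963. x_0 ∉ {1, 1294} and s = 1, so 667 is a Miller–Rabin witness and 1295 is composite.
The smallest witness among the given bases is 11.

11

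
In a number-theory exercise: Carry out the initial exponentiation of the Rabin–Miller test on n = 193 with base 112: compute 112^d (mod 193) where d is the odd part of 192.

n − 1 = 192 = 2^6 · 3, so s = 6 and d = 3.
112^3 mod 193 = 81.

81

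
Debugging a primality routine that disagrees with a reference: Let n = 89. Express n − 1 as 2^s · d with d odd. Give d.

11

Halving: 88 → 44 → 22 → 11; 11 is odd.
So 88 = 2^3 · 11.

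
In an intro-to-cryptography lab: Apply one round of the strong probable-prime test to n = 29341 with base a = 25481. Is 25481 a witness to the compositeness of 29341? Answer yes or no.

n − 1 = 29340 = 2^2 · 7335, so s = 2 and d = 7335.
x_0 = 25481^7335 mod 29341 = 25936.
x_0 is neither 1 nor 29340, so continue squaring.
x_1 = 25936^2 mod 29341 = 4330.
Reached i = s−1 = 1 without hitting −1: 25481 is a Miller–Rabin witness and 29341 is composite.

yes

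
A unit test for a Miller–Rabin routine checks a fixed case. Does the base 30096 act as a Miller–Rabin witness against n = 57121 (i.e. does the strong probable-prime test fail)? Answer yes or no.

yes

n − 1 = 57120 = 2^5 · 1785, so s = 5 and d = 1785.
x_0 = 30096^1785 mod 57121 = 32264.
x_0 is neither 1 nor 57120, so continue squaring.
x_1 = 32264^2 mod 57121 = 49713.
x_2 = 49713^2 mod 57121 = 42304.
x_3 = 42304^2 mod 57121 = 27486.
x_4 = 27486^2 mod 57121 = 54971.
Reached i = s−1 = 4 without hitting −1: 30096 is a Miller–Rabin witness and 57121 is composite.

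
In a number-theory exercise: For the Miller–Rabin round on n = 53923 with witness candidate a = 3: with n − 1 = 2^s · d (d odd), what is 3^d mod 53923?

n − 1 = 53922 = 2^1 · 26961, so s = 1 and d = 26961.
3^26961 mod 53923 = 53922.

53922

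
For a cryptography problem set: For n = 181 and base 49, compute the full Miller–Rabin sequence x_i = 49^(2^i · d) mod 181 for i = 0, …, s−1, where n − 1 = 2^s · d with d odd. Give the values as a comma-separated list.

n − 1 = 180 = 2^2 · 45, so s = 2 and d = 45.
x_0 = 49^45 mod 181 = 180.
x_1 = 180^2 mod 181 = 1.

180, 1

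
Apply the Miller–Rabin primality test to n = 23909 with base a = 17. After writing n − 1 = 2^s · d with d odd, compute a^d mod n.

1763

n − 1 = 23908 = 2^2 · 5977, so s = 2 and d = 5977.
17^5977 mod 23909 = 1763.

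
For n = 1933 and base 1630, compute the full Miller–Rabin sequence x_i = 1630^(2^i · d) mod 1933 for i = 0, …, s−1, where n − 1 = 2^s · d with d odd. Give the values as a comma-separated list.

1, 1

n − 1 = 1932 = 2^2 · 483, so s = 2 and d = 483.
x_0 = 1630^483 mod 1933 = 1.
x_1 = 1^2 mod 1933 = 1.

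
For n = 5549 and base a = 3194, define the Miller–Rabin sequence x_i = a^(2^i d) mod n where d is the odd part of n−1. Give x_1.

n − 1 = 5548 = 2^2 · 1387, so s = 2 and d = 1387.
Repeated squaring mod 5549: 3194^1 ≡ 3194, 3194^2 ≡ 2574, 3194^4 ≡ 5519, 3194^8 ≡ 900, 3194^16 ≡ 5395, 3194^32 ≡ 1520, 3194^64 ≡ 2016, 3194^128 ≡ 2388, 3194^256 ≡ 3721, 3194^512 ≡ 1086, 3194^1024 ≡ 3008.
1387 = 1024 + 256 + 64 + 32 + 8 + 2 + 1, so 3194^1387 ≡ 3008·3721·2016·1520·900·2574·3194 ≡ 2915 (mod 5549).
x_0 = 2915.
x_1 = 2915^2 mod 5549 = 1706.

1706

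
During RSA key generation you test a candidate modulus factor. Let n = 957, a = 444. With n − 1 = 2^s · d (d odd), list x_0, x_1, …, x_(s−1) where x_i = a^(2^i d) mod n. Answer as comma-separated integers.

n − 1 = 956 = 2^2 · 239, so s = 2 and d = 239.
x_0 = 444^239 mod 957 = 531.
x_1 = 531^2 mod 957 = 603.

531, 603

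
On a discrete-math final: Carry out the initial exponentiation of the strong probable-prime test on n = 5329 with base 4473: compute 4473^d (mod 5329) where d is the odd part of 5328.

2983

n − 1 = 5328 = 2^4 · 333, so s = 4 and d = 333.
4473^333 mod 5329 = 2983.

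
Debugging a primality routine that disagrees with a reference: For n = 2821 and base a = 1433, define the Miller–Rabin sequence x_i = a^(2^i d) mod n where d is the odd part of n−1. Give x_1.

n − 1 = 2820 = 2^2 · 705, so s = 2 and d = 705.
By repeated squaring, 1433^705 ≡ 1210 (mod 2821).
x_0 = 1210.
x_1 = 1210^2 mod 2821 = 1.

1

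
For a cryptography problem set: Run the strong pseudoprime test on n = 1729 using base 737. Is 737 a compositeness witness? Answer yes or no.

n − 1 = 1728 = 2^6 · 27, so s = 6 and d = 27.
x_0 = 737^27 mod 1729 = 911.
x_0 is neither 1 nor 1728, so continue squaring.
x_1 = 911^2 mod 1729 = 1.
x_1 = 1 but x_0 ≠ ±1, a nontrivial square root of 1 — 737 is a witness and 1729 is composite.

yes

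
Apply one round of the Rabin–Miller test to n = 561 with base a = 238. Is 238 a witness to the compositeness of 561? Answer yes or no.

yes

n − 1 = 560 = 2^4 · 35, so s = 4 and d = 35.
x_0 = 238^35 mod 561 = 340.
x_0 is neither 1 nor 560, so continue squaring.
x_1 = 340^2 mod 561 = 34.
x_2 = 34^2 mod 561 = 34.
x_3 = 34^2 mod 561 = 34.
Reached i = s−1 = 3 without hitting −1: 238 is a Miller–Rabin witness and 561 is composite.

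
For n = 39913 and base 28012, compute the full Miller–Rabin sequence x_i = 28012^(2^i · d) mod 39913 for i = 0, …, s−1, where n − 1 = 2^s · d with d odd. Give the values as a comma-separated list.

27149, 34743, 27103

n − 1 = 39912 = 2^3 · 4989, so s = 3 and d = 4989.
x_0 = 28012^4989 mod 39913 = 27149.
x_1 = 27149^2 mod 39913 = 34743.
x_2 = 34743^2 mod 39913 = 27103.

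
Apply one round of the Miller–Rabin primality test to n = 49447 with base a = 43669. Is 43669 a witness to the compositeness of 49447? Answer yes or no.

n − 1 = 49446 = 2^1 · 24723, so s = 1 and d = 24723.
Repeated squaring mod 49447: 43669^1 ≡ 43669, 43669^2 ≡ 8559, 43669^4 ≡ 25474, 43669^8 ≡ 31695, 43669^16 ≡ 7773, 43669^32 ≡ 44742, 43669^64 ≡ 34216, 43669^128 ≡ 27484, 43669^256 ≡ 17884, 43669^512 ≡ 14260, 43669^1024 ≡ 21536, 43669^2048 ≡ 35883, 43669^4096 ≡ 39256, 43669^8192 ≡ 17781, 43669^16384 ≡ 49290.
24723 = 16384 + 8192 + 128 + 16 + 2 + 1, so 43669^24723 ≡ 49290·17781·27484·7773·8559·43669 ≡ 5783 (mod 49447).
x_0 = 43669^24723 mod 49447 = 5783.
x_0 ∉ {1, 49446} and s = 1, so 43669 is a Miller–Rabin witness and 49447 is composite.

yes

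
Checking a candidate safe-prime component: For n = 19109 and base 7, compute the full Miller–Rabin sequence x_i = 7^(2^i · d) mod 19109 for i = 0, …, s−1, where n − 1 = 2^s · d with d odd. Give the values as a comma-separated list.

n − 1 = 19108 = 2^2 · 4777, so s = 2 and d = 4777.
x_0 = 7^4777 mod 19109 = 2773.
x_1 = 2773^2 mod 19109 = 7711.

2773, 7711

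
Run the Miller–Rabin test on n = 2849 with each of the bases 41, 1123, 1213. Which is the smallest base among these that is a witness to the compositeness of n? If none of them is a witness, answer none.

41

n − 1 = 2848 = 2^5 · 89, so s = 5 and d = 89.
Base 41: x_0 = 41^89 mod 2849 = 139. x_0 is neither 1 nor 2848, so continue squaring. x_1 = 139^2 mod 2849 = 2227. x_2 = 2227^2 mod 2849 = 2269. x_3 = 2269^2 mod 2849 = 218. x_4 = 218^2 mod 2849 = 1940. Reached i = s−1 = 4 without hitting −1: 41 is a Miller–Rabin witness and 2849 is composite.
Base 1123: x_0 = 1123^89 mod 2849 = 1090. x_0 is neither 1 nor 2848, so continue squaring. x_1 = 1090^2 mod 2849 = 67. x_2 = 67^2 mod 2849 = 1640. x_3 = 1640^2 mod 2849 = 144. x_4 = 144^2 mod 2849 = 793. Reached i = s−1 = 4 without hitting −1: 1123 is a Miller–Rabin witness and 2849 is composite.
Base 1213: x_0 = 1213^89 mod 2849 = 2160. x_0 is neither 1 nor 2848, so continue squaring. x_1 = 2160^2 mod 2849 = 1787. x_2 = 1787^2 mod 2849 = 2489. x_3 = 2489^2 mod 2849 = 1395. x_4 = 1395^2 mod 2849 = 158. Reached i = s−1 = 4 without hitting −1: 1213 is a Miller–Rabin witness and 2849 is composite.
The smallest witness among the given bases is 41.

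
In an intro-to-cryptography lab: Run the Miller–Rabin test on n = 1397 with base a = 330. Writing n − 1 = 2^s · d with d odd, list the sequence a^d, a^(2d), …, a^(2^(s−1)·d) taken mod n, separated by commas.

n − 1 = 1396 = 2^2 · 349, so s = 2 and d = 349.
x_0 = 330^349 mod 1397 = 1243.
x_1 = 1243^2 mod 1397 = 1364.

1243, 1364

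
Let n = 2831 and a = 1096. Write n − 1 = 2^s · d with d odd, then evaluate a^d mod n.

1484

n − 1 = 2830 = 2^1 · 1415, so s = 1 and d = 1415.
1096^1415 mod 2831 = 1484.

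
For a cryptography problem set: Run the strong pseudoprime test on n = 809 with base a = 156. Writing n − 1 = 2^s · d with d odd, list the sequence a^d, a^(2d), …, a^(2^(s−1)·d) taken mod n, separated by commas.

765, 318, 808

n − 1 = 808 = 2^3 · 101, so s = 3 and d = 101.
x_0 = 156^101 mod 809 = 765.
x_1 = 765^2 mod 809 = 318.
x_2 = 318^2 mod 809 = 808.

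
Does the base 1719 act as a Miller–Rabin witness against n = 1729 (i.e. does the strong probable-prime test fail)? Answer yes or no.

n − 1 = 1728 = 2^6 · 27, so s = 6 and d = 27.
x_0 = 1719^27 mod 1729 = 1.
x_0 = 1, so 1719 is not a witness.

no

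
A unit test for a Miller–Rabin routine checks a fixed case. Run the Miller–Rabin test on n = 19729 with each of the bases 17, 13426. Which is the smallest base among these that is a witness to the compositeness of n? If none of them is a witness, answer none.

n − 1 = 19728 = 2^4 · 1233, so s = 4 and d = 1233.
Base 17: x_0 = 17^1233 mod 19729 = 14137. x_0 is neither 1 nor 19728, so continue squaring. x_1 = 14137^2 mod 19729 = 19728. x_1 ≡ −1, so 17 is not a witness.
Base 13426: x_0 = 13426^1233 mod 19729 = 5592. x_0 is neither 1 nor 19728, so continue squaring. x_1 = 5592^2 mod 19729 = 19728. x_1 ≡ −1, so 13426 is not a witness.
No listed base is a witness for 19729.

none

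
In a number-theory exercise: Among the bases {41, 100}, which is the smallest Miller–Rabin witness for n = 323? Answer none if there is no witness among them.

n − 1 = 322 = 2^1 · 161, so s = 1 and d = 161.
Base 41: x_0 = 41^161 mod 323 = 279. x_0 ∉ {1, 322} and s = 1, so 41 is a Miller–Rabin witness and 323 is composite.
Base 100: x_0 = 100^161 mod 323 = 270. x_0 ∉ {1, 322} and s = 1, so 100 is a Miller–Rabin witness and 323 is composite.
The smallest witness among the given bases is 41.

41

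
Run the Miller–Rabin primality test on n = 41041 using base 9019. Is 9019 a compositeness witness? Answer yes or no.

n − 1 = 41040 = 2^4 · 2565, so s = 4 and d = 2565.
x_0 = 9019^2565 mod 41041 = 41040.
x_0 = 41040 ≡ −1, so 9019 is not a witness.

no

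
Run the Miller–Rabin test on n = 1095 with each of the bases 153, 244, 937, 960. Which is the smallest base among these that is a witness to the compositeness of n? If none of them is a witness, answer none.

153

n − 1 = 1094 = 2^1 · 547, so s = 1 and d = 547.
Base 153: x_0 = 153^547 mod 1095 = 627. x_0 ∉ {1, 1094} and s = 1, so 153 is a Miller–Rabin witness and 1095 is composite.
Base 244: x_0 = 244^547 mod 1095 = 79. x_0 ∉ {1, 1094} and s = 1, so 244 is a Miller–Rabin witness and 1095 is composite.
Base 937: x_0 = 937^547 mod 1095 = 388. x_0 ∉ {1, 1094} and s = 1, so 937 is a Miller–Rabin witness and 1095 is composite.
Base 960: x_0 = 960^547 mod 1095 = 690. x_0 ∉ {1, 1094} and s = 1, so 960 is a Miller–Rabin witness and 1095 is composite.
The smallest witness among the given bases is 153.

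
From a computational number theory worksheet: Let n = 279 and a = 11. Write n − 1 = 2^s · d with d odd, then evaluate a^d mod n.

n − 1 = 278 = 2^1 · 139, so s = 1 and d = 139.
Repeated squaring mod 279: 11^1 ≡ 11, 11^2 ≡ 121, 11^4 ≡ 133, 11^8 ≡ 112, 11^16 ≡ 268, 11^32 ≡ 121, 11^64 ≡ 133, 11^128 ≡ 112.
139 = 128 + 8 + 2 + 1, so 11^139 ≡ 112·112·121·11 ≡ 146 (mod 279).

146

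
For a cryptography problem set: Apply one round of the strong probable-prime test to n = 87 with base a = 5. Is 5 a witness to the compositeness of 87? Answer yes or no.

n − 1 = 86 = 2^1 · 43, so s = 1 and d = 43.
Repeated squaring mod 87: 5^1 ≡ 5, 5^2 ≡ 25, 5^4 ≡ 16, 5^8 ≡ 82, 5^16 ≡ 25, 5^32 ≡ 16.
43 = 32 + 8 + 2 + 1, so 5^43 ≡ 16·82·25·5 ≡ 5 (mod 87).
x_0 = 5^43 mod 87 = 5.
x_0 ∉ {1, 86} and s = 1, so 5 is a Miller–Rabin witness and 87 is composite.

yes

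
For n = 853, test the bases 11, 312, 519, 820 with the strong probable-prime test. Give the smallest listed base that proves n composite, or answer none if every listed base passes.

none

n − 1 = 852 = 2^2 · 213, so s = 2 and d = 213.
Base 11: x_0 = 11^213 mod 853 = 520. x_0 is neither 1 nor 852, so continue squaring. x_1 = 520^2 mod 853 = 852. x_1 ≡ −1, so 11 is not a witness.
Base 312: x_0 = 312^213 mod 853 = 852. x_0 = 852 ≡ −1, so 312 is not a witness.
Base 519: x_0 = 519^213 mod 853 = 520. x_0 is neither 1 nor 852, so continue squaring. x_1 = 520^2 mod 853 = 852. x_1 ≡ −1, so 519 is not a witness.
Base 820: x_0 = 820^213 mod 853 = 520. x_0 is neither 1 nor 852, so continue squaring. x_1 = 520^2 mod 853 = 852. x_1 ≡ −1, so 820 is not a witness.
No listed base is a witness for 853.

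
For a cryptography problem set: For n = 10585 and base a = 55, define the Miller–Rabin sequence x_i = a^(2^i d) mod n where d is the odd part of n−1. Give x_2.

n − 1 = 10584 = 2^3 · 1323, so s = 3 and d = 1323.
x_0 = 55^1323 mod 10585 = 220.
x_1 = 220^2 mod 10585 = 6060.
x_2 = 6060^2 mod 10585 = 4235.

4235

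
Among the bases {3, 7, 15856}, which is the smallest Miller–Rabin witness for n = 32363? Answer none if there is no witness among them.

n − 1 = 32362 = 2^1 · 16181, so s = 1 and d = 16181.
Base 3: x_0 = 3^16181 mod 32363 = 1. x_0 = 1, so 3 is not a witness.
Base 7: x_0 = 7^16181 mod 32363 = 32362. x_0 = 32362 ≡ −1, so 7 is not a witness.
Base 15856: x_0 = 15856^16181 mod 32363 = 32362. x_0 = 32362 ≡ −1, so 15856 is not a witness.
No listed base is a witness for 32363.

none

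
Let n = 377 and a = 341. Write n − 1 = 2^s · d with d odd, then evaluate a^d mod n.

n − 1 = 376 = 2^3 · 47, so s = 3 and d = 47.
341^47 mod 377 = 100.

100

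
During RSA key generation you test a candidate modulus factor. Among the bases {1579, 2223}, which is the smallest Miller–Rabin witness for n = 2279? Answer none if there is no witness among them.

n − 1 = 2278 = 2^1 · 1139, so s = 1 and d = 1139.
Base 1579: x_0 = 1579^1139 mod 2279 = 1600. x_0 ∉ {1, 2278} and s = 1, so 1579 is a Miller–Rabin witness and 2279 is composite.
Base 2223: x_0 = 2223^1139 mod 2279 = 571. x_0 ∉ {1, 2278} and s = 1, so 2223 is a Miller–Rabin witness and 2279 is composite.
The smallest witness among the given bases is 1579.

1579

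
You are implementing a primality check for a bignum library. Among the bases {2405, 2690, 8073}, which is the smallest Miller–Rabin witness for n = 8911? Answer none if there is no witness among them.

n − 1 = 8910 = 2^1 · 4455, so s = 1 and d = 4455.
Base 2405: x_0 = 2405^4455 mod 8911 = 1. x_0 = 1, so 2405 is not a witness.
Base 2690: x_0 = 2690^4455 mod 8911 = 1. x_0 = 1, so 2690 is not a witness.
Base 8073: x_0 = 8073^4455 mod 8911 = 1. x_0 = 1, so 8073 is not a witness.
No listed base is a witness for 8911.

none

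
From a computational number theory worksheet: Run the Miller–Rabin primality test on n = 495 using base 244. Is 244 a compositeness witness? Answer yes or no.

n − 1 = 494 = 2^1 · 247, so s = 1 and d = 247.
Repeated squaring mod 495: 244^1 ≡ 244, 244^2 ≡ 136, 244^4 ≡ 181, 244^8 ≡ 91, 244^16 ≡ 361, 244^32 ≡ 136, 244^64 ≡ 181, 244^128 ≡ 91.
247 = 128 + 64 + 32 + 16 + 4 + 2 + 1, so 244^247 ≡ 91·181·136·361·181·136·244 ≡ 469 (mod 495).
x_0 = 244^247 mod 495 = 469.
x_0 ∉ {1, 494} and s = 1, so 244 is a Miller–Rabin witness and 495 is composite.

yes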